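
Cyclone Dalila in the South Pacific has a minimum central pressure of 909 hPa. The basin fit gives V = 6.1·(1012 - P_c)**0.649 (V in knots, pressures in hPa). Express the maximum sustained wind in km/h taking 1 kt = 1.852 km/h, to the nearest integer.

ΔP = 1012 − 909 = 103 hPa.
V ≈ 6.1 × 103^0.649 = 6.1 × 20.246 ≈ 123.498 kt.
123.498 × 1.852 ≈ 228.72 km/h → 229 km/h.

229 km/h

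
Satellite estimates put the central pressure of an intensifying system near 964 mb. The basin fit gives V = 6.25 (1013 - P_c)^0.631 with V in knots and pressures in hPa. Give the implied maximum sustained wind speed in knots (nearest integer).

73 kt

ΔP = 1013 − 964 = 49 mb.
49^0.631 ≈ 11.655.
V ≈ 6.25 × 11.655 ≈ 72.8 kt.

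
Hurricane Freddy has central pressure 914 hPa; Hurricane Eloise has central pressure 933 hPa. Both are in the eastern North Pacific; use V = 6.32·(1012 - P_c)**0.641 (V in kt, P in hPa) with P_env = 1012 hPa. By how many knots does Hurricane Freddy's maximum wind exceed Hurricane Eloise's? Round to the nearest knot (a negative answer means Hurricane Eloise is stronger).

15 kt

Hurricane Freddy: ΔP = 98; V ≈ 6.32 × 98^0.641 ≈ 119.42 kt.
Hurricane Eloise: ΔP = 79; V ≈ 6.32 × 79^0.641 ≈ 104.02 kt.
Difference ≈ 119.42 − 104.02 = 15.40 → 15 kt.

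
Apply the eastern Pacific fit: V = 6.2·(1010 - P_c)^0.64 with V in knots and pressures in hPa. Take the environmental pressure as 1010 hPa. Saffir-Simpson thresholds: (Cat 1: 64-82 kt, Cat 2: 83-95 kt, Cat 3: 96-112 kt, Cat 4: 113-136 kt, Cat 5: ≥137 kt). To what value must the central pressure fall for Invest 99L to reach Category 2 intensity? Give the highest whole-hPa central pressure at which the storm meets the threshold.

Category 2 begins at V = 83 kt.
Required ΔP = (83/6.2)^(1/0.64) = 13.387^1.562 ≈ 57.60 hPa.
P_c ≤ 1010 − 57.60 = 952.40, so the highest integer P_c is 952 hPa.

952 hPa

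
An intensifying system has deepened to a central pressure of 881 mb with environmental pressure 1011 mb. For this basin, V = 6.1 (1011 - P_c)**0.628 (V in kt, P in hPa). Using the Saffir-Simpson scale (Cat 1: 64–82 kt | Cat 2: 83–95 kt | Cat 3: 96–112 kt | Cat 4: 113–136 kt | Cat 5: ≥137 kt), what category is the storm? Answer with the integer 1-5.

4

ΔP = 1011 − 881 = 130 mb.
V ≈ 6.1 × 130^0.628 = 6.1 × 21.26 ≈ 130 kt.
130 kt falls in the Category 4 band.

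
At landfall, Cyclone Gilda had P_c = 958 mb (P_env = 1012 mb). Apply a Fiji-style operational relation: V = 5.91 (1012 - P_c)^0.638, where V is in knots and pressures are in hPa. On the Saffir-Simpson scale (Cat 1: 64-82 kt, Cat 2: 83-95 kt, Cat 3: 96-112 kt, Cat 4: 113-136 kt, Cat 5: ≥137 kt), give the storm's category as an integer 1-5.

ΔP = 1012 − 958 = 54 mb.
V ≈ 5.91 × 54^0.638 = 5.91 × 12.74 ≈ 75 kt.
75 kt falls in the Category 1 band.

1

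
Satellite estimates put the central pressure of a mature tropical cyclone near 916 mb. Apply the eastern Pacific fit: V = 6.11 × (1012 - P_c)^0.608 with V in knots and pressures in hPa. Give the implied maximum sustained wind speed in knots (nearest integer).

98 kt

ΔP = 1012 − 916 = 96 mb.
96^0.608 ≈ 16.041.
V ≈ 6.11 × 16.041 ≈ 98.0 kt.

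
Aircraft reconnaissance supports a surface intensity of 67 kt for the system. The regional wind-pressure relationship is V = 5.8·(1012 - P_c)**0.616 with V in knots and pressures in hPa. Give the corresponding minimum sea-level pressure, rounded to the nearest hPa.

959 hPa

ΔP = (V / 5.8)^(1/0.616) = (67/5.8)^1.623.
67/5.8 = 11.552; 11.552^1.623 ≈ 53.10 hPa.
P_c = 1012 − 53.10 = 958.90 ≈ 959 hPa.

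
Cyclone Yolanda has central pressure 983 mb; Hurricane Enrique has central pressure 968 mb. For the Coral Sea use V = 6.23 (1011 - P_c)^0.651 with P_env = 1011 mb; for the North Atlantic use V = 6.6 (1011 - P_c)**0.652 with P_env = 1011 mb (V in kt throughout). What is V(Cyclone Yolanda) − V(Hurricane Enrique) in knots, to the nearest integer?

-22 kt

Cyclone Yolanda: ΔP = 28; V ≈ 6.23 × 28^0.651 ≈ 54.52 kt.
Hurricane Enrique: ΔP = 43; V ≈ 6.6 × 43^0.652 ≈ 76.66 kt.
Difference ≈ 54.52 − 76.66 = -22.14 → -22 kt.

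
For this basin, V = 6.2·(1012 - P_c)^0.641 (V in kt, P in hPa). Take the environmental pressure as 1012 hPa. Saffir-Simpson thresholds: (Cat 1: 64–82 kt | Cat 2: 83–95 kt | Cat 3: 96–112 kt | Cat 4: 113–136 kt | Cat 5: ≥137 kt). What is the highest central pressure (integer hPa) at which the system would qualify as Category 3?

Category 3 begins at V = 96 kt.
Required ΔP = (96/6.2)^(1/0.641) = 15.484^1.560 ≈ 71.83 hPa.
P_c ≤ 1012 − 71.83 = 940.17, so the highest integer P_c is 940 hPa.

940 hPa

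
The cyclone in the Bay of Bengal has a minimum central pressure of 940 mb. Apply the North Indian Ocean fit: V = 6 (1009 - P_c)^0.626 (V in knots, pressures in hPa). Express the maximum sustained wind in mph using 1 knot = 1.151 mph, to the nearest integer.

ΔP = 1009 − 940 = 69 mb.
V ≈ 6 × 69^0.626 = 6 × 14.162 ≈ 84.971 kt.
84.971 × 1.151 ≈ 97.80 mph → 98 mph.

98 mph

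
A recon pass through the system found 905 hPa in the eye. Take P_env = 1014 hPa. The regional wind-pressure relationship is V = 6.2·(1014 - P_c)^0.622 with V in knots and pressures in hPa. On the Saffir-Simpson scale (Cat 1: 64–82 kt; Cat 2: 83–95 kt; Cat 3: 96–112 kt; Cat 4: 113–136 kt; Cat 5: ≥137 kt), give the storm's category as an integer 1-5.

4

ΔP = 1014 − 905 = 109 hPa.
V ≈ 6.2 × 109^0.622 = 6.2 × 18.50 ≈ 115 kt.
115 kt falls in the Category 4 band.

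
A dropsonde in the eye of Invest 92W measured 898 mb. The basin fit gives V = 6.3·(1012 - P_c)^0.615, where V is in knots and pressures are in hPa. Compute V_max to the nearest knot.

ΔP = 1012 − 898 = 114 mb.
114^0.615 ≈ 18.408.
V ≈ 6.3 × 18.408 ≈ 116.0 kt.

116 kt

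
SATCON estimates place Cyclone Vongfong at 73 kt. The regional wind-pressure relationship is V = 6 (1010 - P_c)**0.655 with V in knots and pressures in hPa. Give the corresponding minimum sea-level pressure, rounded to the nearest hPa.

ΔP = (V / 6)^(1/0.655) = (73/6)^1.527.
73/6 = 12.167; 12.167^1.527 ≈ 45.37 hPa.
P_c = 1010 − 45.37 = 964.63 ≈ 965 hPa.

965 hPa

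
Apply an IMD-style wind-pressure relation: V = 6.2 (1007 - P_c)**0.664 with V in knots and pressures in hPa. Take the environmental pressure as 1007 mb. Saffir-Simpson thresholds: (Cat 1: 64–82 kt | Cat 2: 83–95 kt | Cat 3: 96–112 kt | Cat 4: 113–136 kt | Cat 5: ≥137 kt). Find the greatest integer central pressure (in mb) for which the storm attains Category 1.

973 mb

Category 1 begins at V = 64 kt.
Required ΔP = (64/6.2)^(1/0.664) = 10.323^1.506 ≈ 33.63 mb.
P_c ≤ 1007 − 33.63 = 973.37, so the highest integer P_c is 973 mb.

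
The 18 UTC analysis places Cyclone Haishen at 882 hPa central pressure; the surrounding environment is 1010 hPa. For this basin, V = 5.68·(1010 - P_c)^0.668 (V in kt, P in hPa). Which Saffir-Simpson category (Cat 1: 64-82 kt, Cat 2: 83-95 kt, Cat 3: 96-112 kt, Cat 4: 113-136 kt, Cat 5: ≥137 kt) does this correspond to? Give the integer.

ΔP = 1010 − 882 = 128 hPa.
V ≈ 5.68 × 128^0.668 = 5.68 × 25.56 ≈ 145 kt.
145 kt falls in the Category 5 band.

5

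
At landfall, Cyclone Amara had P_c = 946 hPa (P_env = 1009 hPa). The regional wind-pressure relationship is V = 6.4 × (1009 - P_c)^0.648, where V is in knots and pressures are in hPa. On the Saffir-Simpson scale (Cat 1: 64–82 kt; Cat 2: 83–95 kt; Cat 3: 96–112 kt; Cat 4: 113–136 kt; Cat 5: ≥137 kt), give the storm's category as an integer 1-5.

ΔP = 1009 − 946 = 63 hPa.
V ≈ 6.4 × 63^0.648 = 6.4 × 14.65 ≈ 94 kt.
94 kt falls in the Category 2 band.

2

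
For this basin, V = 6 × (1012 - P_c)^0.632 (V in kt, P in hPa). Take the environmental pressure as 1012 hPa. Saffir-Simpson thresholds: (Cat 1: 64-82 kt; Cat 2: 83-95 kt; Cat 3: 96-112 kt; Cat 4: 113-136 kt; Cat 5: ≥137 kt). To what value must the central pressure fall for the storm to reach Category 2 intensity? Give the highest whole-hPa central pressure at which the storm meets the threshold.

Category 2 begins at V = 83 kt.
Required ΔP = (83/6)^(1/0.632) = 13.833^1.582 ≈ 63.87 hPa.
P_c ≤ 1012 − 63.87 = 948.13, so the highest integer P_c is 948 hPa.

948 hPa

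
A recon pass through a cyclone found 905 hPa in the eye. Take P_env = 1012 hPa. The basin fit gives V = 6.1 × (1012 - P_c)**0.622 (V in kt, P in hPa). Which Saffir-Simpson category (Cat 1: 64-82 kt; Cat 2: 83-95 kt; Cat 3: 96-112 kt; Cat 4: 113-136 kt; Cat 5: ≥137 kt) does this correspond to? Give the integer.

ΔP = 1012 − 905 = 107 hPa.
V ≈ 6.1 × 107^0.622 = 6.1 × 18.29 ≈ 112 kt.
112 kt falls in the Category 3 band.

3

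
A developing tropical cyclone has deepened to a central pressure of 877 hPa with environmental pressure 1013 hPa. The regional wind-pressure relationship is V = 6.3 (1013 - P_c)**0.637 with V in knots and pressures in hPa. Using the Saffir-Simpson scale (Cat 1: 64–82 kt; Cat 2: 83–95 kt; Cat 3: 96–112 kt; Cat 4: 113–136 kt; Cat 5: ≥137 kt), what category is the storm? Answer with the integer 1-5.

5

ΔP = 1013 − 877 = 136 hPa.
V ≈ 6.3 × 136^0.637 = 6.3 × 22.86 ≈ 144 kt.
144 kt falls in the Category 5 band.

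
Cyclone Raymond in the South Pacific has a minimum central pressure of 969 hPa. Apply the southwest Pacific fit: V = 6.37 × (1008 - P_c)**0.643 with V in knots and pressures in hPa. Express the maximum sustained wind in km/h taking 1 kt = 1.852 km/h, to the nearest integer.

124 km/h

ΔP = 1008 − 969 = 39 hPa.
V ≈ 6.37 × 39^0.643 = 6.37 × 10.545 ≈ 67.173 kt.
67.173 × 1.852 ≈ 124.40 km/h → 124 km/h.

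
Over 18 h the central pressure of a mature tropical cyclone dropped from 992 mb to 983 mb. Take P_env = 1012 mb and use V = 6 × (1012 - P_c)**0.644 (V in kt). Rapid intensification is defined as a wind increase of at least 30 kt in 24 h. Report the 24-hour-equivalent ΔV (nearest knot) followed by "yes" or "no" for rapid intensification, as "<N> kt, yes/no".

15 kt, no

V₁: ΔP = 20, V ≈ 6 × 20^0.644 ≈ 41.31 kt.
V₂: ΔP = 29, V ≈ 6 × 29^0.644 ≈ 52.47 kt.
ΔV over 18 h = 11.16 kt → 24 h equivalent = 11.16 × 24/18 ≈ 14.88 kt.
15 kt < 30 kt ⇒ not rapid intensification.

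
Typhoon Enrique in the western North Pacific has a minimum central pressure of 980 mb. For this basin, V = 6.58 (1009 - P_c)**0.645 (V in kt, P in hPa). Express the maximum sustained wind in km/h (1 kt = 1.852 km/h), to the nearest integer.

107 km/h

ΔP = 1009 − 980 = 29 mb.
V ≈ 6.58 × 29^0.645 = 6.58 × 8.775 ≈ 57.739 kt.
57.739 × 1.852 ≈ 106.93 km/h → 107 km/h.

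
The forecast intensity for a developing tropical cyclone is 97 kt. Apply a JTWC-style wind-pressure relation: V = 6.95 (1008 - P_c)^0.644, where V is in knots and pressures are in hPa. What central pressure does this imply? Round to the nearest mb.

ΔP = (V / 6.95)^(1/0.644) = (97/6.95)^1.553.
97/6.95 = 13.957; 13.957^1.553 ≈ 59.93 mb.
P_c = 1008 − 59.93 = 948.07 ≈ 948 mb.

948 mb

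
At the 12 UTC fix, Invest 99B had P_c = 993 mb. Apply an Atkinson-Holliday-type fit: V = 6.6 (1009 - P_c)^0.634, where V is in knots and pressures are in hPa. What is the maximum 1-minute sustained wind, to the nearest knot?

38 kt

ΔP = 1009 − 993 = 16 mb.
16^0.634 ≈ 5.800.
V ≈ 6.6 × 5.800 ≈ 38.3 kt.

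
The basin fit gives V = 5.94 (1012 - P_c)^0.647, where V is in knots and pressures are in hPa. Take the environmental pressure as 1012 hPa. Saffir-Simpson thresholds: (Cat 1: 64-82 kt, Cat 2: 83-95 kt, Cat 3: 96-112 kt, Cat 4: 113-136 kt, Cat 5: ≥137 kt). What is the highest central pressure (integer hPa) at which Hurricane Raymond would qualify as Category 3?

938 hPa

Category 3 begins at V = 96 kt.
Required ΔP = (96/5.94)^(1/0.647) = 16.162^1.546 ≈ 73.76 hPa.
P_c ≤ 1012 − 73.76 = 938.24, so the highest integer P_c is 938 hPa.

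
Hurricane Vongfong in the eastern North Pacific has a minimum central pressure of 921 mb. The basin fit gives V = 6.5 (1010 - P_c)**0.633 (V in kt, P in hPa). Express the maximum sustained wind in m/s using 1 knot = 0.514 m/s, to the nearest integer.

ΔP = 1010 − 921 = 89 mb.
V ≈ 6.5 × 89^0.633 = 6.5 × 17.138 ≈ 111.398 kt.
111.398 × 0.514 ≈ 57.26 m/s → 57 m/s.

57 m/s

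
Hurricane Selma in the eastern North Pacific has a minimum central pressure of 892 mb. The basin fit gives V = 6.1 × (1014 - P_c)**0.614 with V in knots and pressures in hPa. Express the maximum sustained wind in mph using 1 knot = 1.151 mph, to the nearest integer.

ΔP = 1014 − 892 = 122 mb.
V ≈ 6.1 × 122^0.614 = 6.1 × 19.100 ≈ 116.508 kt.
116.508 × 1.151 ≈ 134.10 mph → 134 mph.

134 mph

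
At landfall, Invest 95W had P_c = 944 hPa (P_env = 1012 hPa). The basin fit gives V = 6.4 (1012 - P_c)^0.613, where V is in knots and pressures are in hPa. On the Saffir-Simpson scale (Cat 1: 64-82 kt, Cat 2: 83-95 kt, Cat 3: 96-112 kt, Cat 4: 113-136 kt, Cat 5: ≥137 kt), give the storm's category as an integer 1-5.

2

ΔP = 1012 − 944 = 68 hPa.
V ≈ 6.4 × 68^0.613 = 6.4 × 13.28 ≈ 85 kt.
85 kt falls in the Category 2 band.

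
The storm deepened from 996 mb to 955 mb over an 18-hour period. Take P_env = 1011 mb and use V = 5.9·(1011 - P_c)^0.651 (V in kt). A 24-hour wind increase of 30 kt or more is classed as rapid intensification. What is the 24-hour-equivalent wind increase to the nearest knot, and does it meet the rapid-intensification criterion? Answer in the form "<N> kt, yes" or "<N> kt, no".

V₁: ΔP = 15, V ≈ 5.9 × 15^0.651 ≈ 34.39 kt.
V₂: ΔP = 56, V ≈ 5.9 × 56^0.651 ≈ 81.08 kt.
ΔV over 18 h = 46.69 kt → 24 h equivalent = 46.69 × 24/18 ≈ 62.25 kt.
62 kt ≥ 30 kt ⇒ rapid intensification.

62 kt, yes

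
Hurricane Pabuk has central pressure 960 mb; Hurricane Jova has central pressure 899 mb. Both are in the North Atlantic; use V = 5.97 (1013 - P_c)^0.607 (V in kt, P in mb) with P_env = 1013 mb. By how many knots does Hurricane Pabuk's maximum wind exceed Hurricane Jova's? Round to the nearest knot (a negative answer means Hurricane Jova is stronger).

-39 kt

Hurricane Pabuk: ΔP = 53; V ≈ 5.97 × 53^0.607 ≈ 66.47 kt.
Hurricane Jova: ΔP = 114; V ≈ 5.97 × 114^0.607 ≈ 105.81 kt.
Difference ≈ 66.47 − 105.81 = -39.34 → -39 kt.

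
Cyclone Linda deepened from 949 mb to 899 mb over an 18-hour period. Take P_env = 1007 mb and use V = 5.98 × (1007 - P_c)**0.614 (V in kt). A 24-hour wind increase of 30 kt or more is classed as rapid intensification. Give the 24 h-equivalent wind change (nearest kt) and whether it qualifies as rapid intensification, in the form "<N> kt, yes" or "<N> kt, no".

45 kt, yes

V₁: ΔP = 58, V ≈ 5.98 × 58^0.614 ≈ 72.35 kt.
V₂: ΔP = 108, V ≈ 5.98 × 108^0.614 ≈ 105.98 kt.
ΔV over 18 h = 33.63 kt → 24 h equivalent = 33.63 × 24/18 ≈ 44.84 kt.
45 kt ≥ 30 kt ⇒ rapid intensification.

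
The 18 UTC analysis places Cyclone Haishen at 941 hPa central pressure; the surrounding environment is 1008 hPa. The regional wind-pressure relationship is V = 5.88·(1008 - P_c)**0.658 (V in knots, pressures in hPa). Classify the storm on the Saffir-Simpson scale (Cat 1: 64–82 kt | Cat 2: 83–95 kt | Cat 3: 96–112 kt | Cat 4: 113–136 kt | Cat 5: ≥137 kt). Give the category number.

2

ΔP = 1008 − 941 = 67 hPa.
V ≈ 5.88 × 67^0.658 = 5.88 × 15.91 ≈ 94 kt.
94 kt falls in the Category 2 band.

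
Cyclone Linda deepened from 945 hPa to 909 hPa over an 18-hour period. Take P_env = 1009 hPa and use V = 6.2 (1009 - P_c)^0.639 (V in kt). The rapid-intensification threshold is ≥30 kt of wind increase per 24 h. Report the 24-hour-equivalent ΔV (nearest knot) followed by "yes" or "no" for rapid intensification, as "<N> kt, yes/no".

39 kt, yes

V₁: ΔP = 64, V ≈ 6.2 × 64^0.639 ≈ 88.42 kt.
V₂: ΔP = 100, V ≈ 6.2 × 100^0.639 ≈ 117.60 kt.
ΔV over 18 h = 29.18 kt → 24 h equivalent = 29.18 × 24/18 ≈ 38.91 kt.
39 kt ≥ 30 kt ⇒ rapid intensification.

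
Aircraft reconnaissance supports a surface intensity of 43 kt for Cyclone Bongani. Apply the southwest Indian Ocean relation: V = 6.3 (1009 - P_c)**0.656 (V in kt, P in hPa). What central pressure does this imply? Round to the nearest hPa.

990 hPa

ΔP = (V / 6.3)^(1/0.656) = (43/6.3)^1.524.
43/6.3 = 6.825; 6.825^1.524 ≈ 18.69 hPa.
P_c = 1009 − 18.69 = 990.31 ≈ 990 hPa.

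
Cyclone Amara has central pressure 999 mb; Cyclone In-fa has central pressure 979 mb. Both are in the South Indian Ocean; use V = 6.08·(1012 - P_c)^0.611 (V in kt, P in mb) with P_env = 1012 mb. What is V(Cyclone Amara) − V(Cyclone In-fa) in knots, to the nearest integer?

Cyclone Amara: ΔP = 13; V ≈ 6.08 × 13^0.611 ≈ 29.14 kt.
Cyclone In-fa: ΔP = 33; V ≈ 6.08 × 33^0.611 ≈ 51.49 kt.
Difference ≈ 29.14 − 51.49 = -22.35 → -22 kt.

-22 kt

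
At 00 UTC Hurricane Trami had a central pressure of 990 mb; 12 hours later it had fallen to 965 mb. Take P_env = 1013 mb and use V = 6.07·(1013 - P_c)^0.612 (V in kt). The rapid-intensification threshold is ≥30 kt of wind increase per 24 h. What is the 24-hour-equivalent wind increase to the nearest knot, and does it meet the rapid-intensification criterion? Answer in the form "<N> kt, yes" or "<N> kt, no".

47 kt, yes

V₁: ΔP = 23, V ≈ 6.07 × 23^0.612 ≈ 41.36 kt.
V₂: ΔP = 48, V ≈ 6.07 × 48^0.612 ≈ 64.88 kt.
ΔV over 12 h = 23.52 kt → 24 h equivalent = 23.52 × 24/12 ≈ 47.04 kt.
47 kt ≥ 30 kt ⇒ rapid intensification.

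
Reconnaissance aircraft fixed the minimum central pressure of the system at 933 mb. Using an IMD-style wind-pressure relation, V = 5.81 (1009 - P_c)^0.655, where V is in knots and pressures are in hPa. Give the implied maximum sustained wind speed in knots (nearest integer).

99 kt

ΔP = 1009 − 933 = 76 mb.
76^0.655 ≈ 17.058.
V ≈ 5.81 × 17.058 ≈ 99.1 kt.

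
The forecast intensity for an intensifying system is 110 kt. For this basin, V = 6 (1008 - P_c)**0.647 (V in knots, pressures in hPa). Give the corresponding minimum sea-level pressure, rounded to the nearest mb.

ΔP = (V / 6)^(1/0.647) = (110/6)^1.546.
110/6 = 18.333; 18.333^1.546 ≈ 89.63 mb.
P_c = 1008 − 89.63 = 918.37 ≈ 918 mb.

918 mb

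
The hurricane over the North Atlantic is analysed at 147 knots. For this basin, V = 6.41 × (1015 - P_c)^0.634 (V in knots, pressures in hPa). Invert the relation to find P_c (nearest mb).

ΔP = (V / 6.41)^(1/0.634) = (147/6.41)^1.577.
147/6.41 = 22.933; 22.933^1.577 ≈ 139.91 mb.
P_c = 1015 − 139.91 = 875.09 ≈ 875 mb.

875 mb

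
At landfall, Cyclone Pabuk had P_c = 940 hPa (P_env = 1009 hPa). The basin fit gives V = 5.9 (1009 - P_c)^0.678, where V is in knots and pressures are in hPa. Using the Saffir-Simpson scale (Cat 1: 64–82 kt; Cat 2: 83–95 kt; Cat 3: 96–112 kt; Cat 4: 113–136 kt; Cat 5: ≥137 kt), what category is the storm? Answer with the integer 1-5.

3

ΔP = 1009 − 940 = 69 hPa.
V ≈ 5.9 × 69^0.678 = 5.9 × 17.65 ≈ 104 kt.
104 kt falls in the Category 3 band.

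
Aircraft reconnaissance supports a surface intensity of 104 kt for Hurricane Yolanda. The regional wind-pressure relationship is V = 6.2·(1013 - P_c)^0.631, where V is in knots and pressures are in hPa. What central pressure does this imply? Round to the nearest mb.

ΔP = (V / 6.2)^(1/0.631) = (104/6.2)^1.585.
104/6.2 = 16.774; 16.774^1.585 ≈ 87.26 mb.
P_c = 1013 − 87.26 = 925.74 ≈ 926 mb.

926 mb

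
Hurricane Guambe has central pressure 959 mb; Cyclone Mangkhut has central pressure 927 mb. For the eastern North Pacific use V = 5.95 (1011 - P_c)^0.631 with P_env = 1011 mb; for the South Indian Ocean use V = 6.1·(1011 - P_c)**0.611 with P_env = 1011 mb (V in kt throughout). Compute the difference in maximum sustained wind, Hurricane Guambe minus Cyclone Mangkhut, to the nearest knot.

Hurricane Guambe: ΔP = 52; V ≈ 5.95 × 52^0.631 ≈ 72.00 kt.
Cyclone Mangkhut: ΔP = 84; V ≈ 6.1 × 84^0.611 ≈ 91.42 kt.
Difference ≈ 72.00 − 91.42 = -19.42 → -19 kt.

-19 kt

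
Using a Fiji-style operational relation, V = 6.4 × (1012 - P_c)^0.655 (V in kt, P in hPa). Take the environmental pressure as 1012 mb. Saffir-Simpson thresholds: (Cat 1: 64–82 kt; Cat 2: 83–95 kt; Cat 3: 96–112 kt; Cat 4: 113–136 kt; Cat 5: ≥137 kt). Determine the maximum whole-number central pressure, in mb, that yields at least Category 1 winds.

978 mb

Category 1 begins at V = 64 kt.
Required ΔP = (64/6.4)^(1/0.655) = 10.000^1.527 ≈ 33.63 mb.
P_c ≤ 1012 − 33.63 = 978.37, so the highest integer P_c is 978 mb.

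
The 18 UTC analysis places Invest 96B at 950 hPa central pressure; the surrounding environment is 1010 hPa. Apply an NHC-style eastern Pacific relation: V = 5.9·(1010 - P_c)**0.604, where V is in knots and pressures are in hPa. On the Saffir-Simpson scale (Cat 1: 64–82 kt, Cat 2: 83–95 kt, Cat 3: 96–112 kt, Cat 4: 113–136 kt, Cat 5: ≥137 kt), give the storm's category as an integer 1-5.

ΔP = 1010 − 950 = 60 hPa.
V ≈ 5.9 × 60^0.604 = 5.9 × 11.86 ≈ 70 kt.
70 kt falls in the Category 1 band.

1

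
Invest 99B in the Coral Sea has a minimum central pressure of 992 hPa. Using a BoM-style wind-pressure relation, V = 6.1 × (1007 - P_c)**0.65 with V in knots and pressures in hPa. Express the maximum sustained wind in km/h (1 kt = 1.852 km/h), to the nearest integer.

ΔP = 1007 − 992 = 15 hPa.
V ≈ 6.1 × 15^0.65 = 6.1 × 5.814 ≈ 35.464 kt.
35.464 × 1.852 ≈ 65.68 km/h → 66 km/h.

66 km/h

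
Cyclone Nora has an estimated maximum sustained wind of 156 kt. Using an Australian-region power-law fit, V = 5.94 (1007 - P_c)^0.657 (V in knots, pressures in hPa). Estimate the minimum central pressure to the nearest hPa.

ΔP = (V / 5.94)^(1/0.657) = (156/5.94)^1.522.
156/5.94 = 26.263; 26.263^1.522 ≈ 144.65 hPa.
P_c = 1007 − 144.65 = 862.35 ≈ 862 hPa.

862 hPa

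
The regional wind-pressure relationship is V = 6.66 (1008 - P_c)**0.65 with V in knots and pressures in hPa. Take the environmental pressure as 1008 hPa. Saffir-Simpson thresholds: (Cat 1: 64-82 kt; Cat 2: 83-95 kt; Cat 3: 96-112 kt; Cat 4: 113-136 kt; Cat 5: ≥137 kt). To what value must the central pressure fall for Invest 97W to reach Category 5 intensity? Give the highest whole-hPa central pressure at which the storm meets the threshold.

Category 5 begins at V = 137 kt.
Required ΔP = (137/6.66)^(1/0.65) = 20.571^1.538 ≈ 104.80 hPa.
P_c ≤ 1008 − 104.80 = 903.20, so the highest integer P_c is 903 hPa.

903 hPa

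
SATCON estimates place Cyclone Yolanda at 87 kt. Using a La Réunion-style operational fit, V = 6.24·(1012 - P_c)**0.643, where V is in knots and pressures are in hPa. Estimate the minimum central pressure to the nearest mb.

ΔP = (V / 6.24)^(1/0.643) = (87/6.24)^1.555.
87/6.24 = 13.942; 13.942^1.555 ≈ 60.21 mb.
P_c = 1012 − 60.21 = 951.79 ≈ 952 mb.

952 mb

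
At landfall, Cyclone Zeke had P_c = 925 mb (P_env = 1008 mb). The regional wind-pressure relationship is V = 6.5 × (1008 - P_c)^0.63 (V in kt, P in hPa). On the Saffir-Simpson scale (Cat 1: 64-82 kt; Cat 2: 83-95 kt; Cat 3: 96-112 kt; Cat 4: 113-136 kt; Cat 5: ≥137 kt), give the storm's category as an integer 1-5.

3

ΔP = 1008 − 925 = 83 mb.
V ≈ 6.5 × 83^0.63 = 6.5 × 16.18 ≈ 105 kt.
105 kt falls in the Category 3 band.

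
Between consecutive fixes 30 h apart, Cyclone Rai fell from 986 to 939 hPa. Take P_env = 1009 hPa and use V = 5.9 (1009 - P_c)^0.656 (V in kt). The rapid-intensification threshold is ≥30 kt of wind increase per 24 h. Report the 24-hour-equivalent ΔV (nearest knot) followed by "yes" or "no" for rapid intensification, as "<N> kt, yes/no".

40 kt, yes

V₁: ΔP = 23, V ≈ 5.9 × 23^0.656 ≈ 46.15 kt.
V₂: ΔP = 70, V ≈ 5.9 × 70^0.656 ≈ 95.77 kt.
ΔV over 30 h = 49.62 kt → 24 h equivalent = 49.62 × 24/30 ≈ 39.70 kt.
40 kt ≥ 30 kt ⇒ rapid intensification.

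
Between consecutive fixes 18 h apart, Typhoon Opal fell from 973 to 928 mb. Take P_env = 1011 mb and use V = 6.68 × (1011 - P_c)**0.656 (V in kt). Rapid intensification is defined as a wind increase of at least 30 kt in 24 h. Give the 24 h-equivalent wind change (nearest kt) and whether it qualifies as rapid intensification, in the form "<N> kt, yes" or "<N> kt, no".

V₁: ΔP = 38, V ≈ 6.68 × 38^0.656 ≈ 72.63 kt.
V₂: ΔP = 83, V ≈ 6.68 × 83^0.656 ≈ 121.25 kt.
ΔV over 18 h = 48.62 kt → 24 h equivalent = 48.62 × 24/18 ≈ 64.83 kt.
65 kt ≥ 30 kt ⇒ rapid intensification.

65 kt, yes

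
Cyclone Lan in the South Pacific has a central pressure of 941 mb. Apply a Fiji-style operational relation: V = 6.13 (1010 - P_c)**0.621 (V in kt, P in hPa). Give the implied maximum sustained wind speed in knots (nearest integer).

85 kt

ΔP = 1010 − 941 = 69 mb.
69^0.621 ≈ 13.865.
V ≈ 6.13 × 13.865 ≈ 85.0 kt.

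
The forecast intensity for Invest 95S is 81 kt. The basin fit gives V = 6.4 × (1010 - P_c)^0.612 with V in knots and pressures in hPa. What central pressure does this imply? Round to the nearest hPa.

947 hPa

ΔP = (V / 6.4)^(1/0.612) = (81/6.4)^1.634.
81/6.4 = 12.656; 12.656^1.634 ≈ 63.26 hPa.
P_c = 1010 − 63.26 = 946.74 ≈ 947 hPa.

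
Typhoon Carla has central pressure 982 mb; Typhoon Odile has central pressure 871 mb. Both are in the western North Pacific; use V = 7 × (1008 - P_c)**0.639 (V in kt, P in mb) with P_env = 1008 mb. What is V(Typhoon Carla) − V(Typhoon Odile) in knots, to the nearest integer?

-106 kt

Typhoon Carla: ΔP = 26; V ≈ 7 × 26^0.639 ≈ 56.14 kt.
Typhoon Odile: ΔP = 137; V ≈ 7 × 137^0.639 ≈ 162.35 kt.
Difference ≈ 56.14 − 162.35 = -106.21 → -106 kt.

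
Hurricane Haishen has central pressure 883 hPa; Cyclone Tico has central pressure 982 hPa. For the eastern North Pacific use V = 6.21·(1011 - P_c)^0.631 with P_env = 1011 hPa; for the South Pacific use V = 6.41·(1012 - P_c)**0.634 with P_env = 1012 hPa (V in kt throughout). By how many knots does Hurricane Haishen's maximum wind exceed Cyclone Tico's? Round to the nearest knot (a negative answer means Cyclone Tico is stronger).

77 kt

Hurricane Haishen: ΔP = 128; V ≈ 6.21 × 128^0.631 ≈ 132.66 kt.
Cyclone Tico: ΔP = 30; V ≈ 6.41 × 30^0.634 ≈ 55.38 kt.
Difference ≈ 132.66 − 55.38 = 77.28 → 77 kt.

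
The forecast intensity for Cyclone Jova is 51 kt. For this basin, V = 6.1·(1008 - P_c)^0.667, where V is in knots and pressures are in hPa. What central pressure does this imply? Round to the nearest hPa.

ΔP = (V / 6.1)^(1/0.667) = (51/6.1)^1.499.
51/6.1 = 8.361; 8.361^1.499 ≈ 24.14 hPa.
P_c = 1008 − 24.14 = 983.86 ≈ 984 hPa.

984 hPa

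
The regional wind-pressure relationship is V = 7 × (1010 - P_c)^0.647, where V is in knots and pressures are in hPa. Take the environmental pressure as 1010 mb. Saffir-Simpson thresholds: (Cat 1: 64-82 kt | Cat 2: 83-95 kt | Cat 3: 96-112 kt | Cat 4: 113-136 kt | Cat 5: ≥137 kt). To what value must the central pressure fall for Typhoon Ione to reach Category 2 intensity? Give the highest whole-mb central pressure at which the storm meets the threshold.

964 mb

Category 2 begins at V = 83 kt.
Required ΔP = (83/7)^(1/0.647) = 11.857^1.546 ≈ 45.70 mb.
P_c ≤ 1010 − 45.70 = 964.30, so the highest integer P_c is 964 mb.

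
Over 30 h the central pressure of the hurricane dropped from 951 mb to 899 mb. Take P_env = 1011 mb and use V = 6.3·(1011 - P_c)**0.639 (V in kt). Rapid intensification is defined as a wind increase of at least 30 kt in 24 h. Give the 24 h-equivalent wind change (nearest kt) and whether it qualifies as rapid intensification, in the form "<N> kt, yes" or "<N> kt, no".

V₁: ΔP = 60, V ≈ 6.3 × 60^0.639 ≈ 86.21 kt.
V₂: ΔP = 112, V ≈ 6.3 × 112^0.639 ≈ 128.47 kt.
ΔV over 30 h = 42.26 kt → 24 h equivalent = 42.26 × 24/30 ≈ 33.81 kt.
34 kt ≥ 30 kt ⇒ rapid intensification.

34 kt, yes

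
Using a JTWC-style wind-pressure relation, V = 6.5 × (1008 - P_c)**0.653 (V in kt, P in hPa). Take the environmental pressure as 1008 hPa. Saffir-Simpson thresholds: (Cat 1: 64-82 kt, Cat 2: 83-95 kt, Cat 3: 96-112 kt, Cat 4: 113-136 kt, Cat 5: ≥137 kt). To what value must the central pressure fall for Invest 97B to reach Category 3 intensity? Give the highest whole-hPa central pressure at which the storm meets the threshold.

946 hPa

Category 3 begins at V = 96 kt.
Required ΔP = (96/6.5)^(1/0.653) = 14.769^1.531 ≈ 61.77 hPa.
P_c ≤ 1008 − 61.77 = 946.23, so the highest integer P_c is 946 hPa.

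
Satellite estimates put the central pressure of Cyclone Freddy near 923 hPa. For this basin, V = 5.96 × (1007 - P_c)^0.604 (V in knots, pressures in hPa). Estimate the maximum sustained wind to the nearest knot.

87 kt

ΔP = 1007 − 923 = 84 hPa.
84^0.604 ≈ 14.530.
V ≈ 5.96 × 14.530 ≈ 86.6 kt.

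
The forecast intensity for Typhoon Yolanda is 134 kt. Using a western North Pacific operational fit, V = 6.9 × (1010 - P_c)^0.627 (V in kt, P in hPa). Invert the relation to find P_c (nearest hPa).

ΔP = (V / 6.9)^(1/0.627) = (134/6.9)^1.595.
134/6.9 = 19.420; 19.420^1.595 ≈ 113.41 hPa.
P_c = 1010 − 113.41 = 896.59 ≈ 897 hPa.

897 hPa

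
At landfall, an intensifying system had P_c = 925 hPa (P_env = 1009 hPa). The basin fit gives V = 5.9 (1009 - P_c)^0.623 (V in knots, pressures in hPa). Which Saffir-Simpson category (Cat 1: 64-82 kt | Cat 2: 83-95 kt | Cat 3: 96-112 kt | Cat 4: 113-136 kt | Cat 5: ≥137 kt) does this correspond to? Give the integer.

ΔP = 1009 − 925 = 84 hPa.
V ≈ 5.9 × 84^0.623 = 5.9 × 15.81 ≈ 93 kt.
93 kt falls in the Category 2 band.

2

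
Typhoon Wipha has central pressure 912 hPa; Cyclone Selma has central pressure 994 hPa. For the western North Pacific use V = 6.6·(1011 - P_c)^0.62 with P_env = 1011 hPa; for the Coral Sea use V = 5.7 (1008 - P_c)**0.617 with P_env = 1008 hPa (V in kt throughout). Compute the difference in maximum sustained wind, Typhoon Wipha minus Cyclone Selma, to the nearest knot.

85 kt

Typhoon Wipha: ΔP = 99; V ≈ 6.6 × 99^0.62 ≈ 113.98 kt.
Cyclone Selma: ΔP = 14; V ≈ 5.7 × 14^0.617 ≈ 29.04 kt.
Difference ≈ 113.98 − 29.04 = 84.94 → 85 kt.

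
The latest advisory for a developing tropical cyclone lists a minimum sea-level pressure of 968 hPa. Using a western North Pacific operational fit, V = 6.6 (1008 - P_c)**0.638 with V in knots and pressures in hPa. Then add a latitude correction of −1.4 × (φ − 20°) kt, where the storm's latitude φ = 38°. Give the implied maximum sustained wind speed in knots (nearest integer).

44 kt

ΔP = 1008 − 968 = 40 hPa.
40^0.638 ≈ 10.522.
V ≈ 6.6 × 10.522 ≈ 69.4 kt.
Latitude correction: −1.4 × (38 − 20) = -25.2 kt.
Corrected V ≈ 44.2 kt → 44 kt.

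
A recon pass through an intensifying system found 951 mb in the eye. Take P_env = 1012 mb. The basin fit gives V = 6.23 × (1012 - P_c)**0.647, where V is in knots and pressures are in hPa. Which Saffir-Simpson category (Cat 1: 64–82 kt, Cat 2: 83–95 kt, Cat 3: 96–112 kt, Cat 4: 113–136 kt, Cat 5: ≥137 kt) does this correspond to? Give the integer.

2

ΔP = 1012 − 951 = 61 mb.
V ≈ 6.23 × 61^0.647 = 6.23 × 14.29 ≈ 89 kt.
89 kt falls in the Category 2 band.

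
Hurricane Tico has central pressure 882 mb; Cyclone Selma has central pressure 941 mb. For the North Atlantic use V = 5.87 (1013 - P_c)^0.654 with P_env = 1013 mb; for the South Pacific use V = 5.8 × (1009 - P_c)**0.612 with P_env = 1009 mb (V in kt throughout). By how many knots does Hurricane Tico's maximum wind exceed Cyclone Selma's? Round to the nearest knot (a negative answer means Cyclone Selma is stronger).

66 kt

Hurricane Tico: ΔP = 131; V ≈ 5.87 × 131^0.654 ≈ 142.34 kt.
Cyclone Selma: ΔP = 68; V ≈ 5.8 × 68^0.612 ≈ 76.72 kt.
Difference ≈ 142.34 − 76.72 = 65.62 → 66 kt.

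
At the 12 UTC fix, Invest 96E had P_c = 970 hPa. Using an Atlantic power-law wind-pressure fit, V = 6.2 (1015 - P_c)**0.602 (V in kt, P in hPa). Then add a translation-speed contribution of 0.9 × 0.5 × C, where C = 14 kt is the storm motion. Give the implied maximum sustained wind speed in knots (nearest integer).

68 kt

ΔP = 1015 − 970 = 45 hPa.
45^0.602 ≈ 9.891.
V ≈ 6.2 × 9.891 ≈ 61.3 kt.
Translation term: 0.9 × 0.5 × 14 = 6.3 kt.
Corrected V ≈ 67.6 kt → 68 kt.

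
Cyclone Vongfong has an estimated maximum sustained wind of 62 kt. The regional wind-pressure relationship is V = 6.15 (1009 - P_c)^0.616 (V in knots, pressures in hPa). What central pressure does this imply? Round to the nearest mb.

966 mb

ΔP = (V / 6.15)^(1/0.616) = (62/6.15)^1.623.
62/6.15 = 10.081; 10.081^1.623 ≈ 42.57 mb.
P_c = 1009 − 42.57 = 966.43 ≈ 966 mb.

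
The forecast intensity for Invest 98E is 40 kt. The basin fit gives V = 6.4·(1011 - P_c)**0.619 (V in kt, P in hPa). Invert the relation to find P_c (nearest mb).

992 mb

ΔP = (V / 6.4)^(1/0.619) = (40/6.4)^1.616.
40/6.4 = 6.250; 6.250^1.616 ≈ 19.31 mb.
P_c = 1011 − 19.31 = 991.69 ≈ 992 mb.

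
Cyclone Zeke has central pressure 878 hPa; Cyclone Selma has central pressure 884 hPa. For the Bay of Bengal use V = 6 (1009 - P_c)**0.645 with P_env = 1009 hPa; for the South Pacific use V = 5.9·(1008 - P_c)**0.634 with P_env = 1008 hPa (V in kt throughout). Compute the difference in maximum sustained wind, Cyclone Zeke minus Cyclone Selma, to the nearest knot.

14 kt

Cyclone Zeke: ΔP = 131; V ≈ 6 × 131^0.645 ≈ 139.25 kt.
Cyclone Selma: ΔP = 124; V ≈ 5.9 × 124^0.634 ≈ 125.34 kt.
Difference ≈ 139.25 − 125.34 = 13.91 → 14 kt.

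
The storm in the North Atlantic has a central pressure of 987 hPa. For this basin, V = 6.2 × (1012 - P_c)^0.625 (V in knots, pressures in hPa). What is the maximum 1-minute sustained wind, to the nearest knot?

ΔP = 1012 − 987 = 25 hPa.
25^0.625 ≈ 7.477.
V ≈ 6.2 × 7.477 ≈ 46.4 kt.

46 kt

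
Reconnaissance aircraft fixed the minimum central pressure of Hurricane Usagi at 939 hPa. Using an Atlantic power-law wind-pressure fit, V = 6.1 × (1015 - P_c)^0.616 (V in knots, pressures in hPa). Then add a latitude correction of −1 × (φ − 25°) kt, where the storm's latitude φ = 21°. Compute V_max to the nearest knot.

92 kt

ΔP = 1015 − 939 = 76 hPa.
76^0.616 ≈ 14.407.
V ≈ 6.1 × 14.407 ≈ 87.9 kt.
Latitude correction: −1 × (21 − 25) = 4 kt.
Corrected V ≈ 91.9 kt → 92 kt.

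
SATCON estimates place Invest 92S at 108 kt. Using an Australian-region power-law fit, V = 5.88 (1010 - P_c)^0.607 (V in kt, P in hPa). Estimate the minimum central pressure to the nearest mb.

889 mb

ΔP = (V / 5.88)^(1/0.607) = (108/5.88)^1.647.
108/5.88 = 18.367; 18.367^1.647 ≈ 120.91 mb.
P_c = 1010 − 120.91 = 889.09 ≈ 889 mb.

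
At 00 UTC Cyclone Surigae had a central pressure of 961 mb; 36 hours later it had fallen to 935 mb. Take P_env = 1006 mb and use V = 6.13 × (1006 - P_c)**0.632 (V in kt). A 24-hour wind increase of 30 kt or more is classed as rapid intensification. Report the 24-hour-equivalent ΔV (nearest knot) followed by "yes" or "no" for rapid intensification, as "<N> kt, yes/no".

15 kt, no

V₁: ΔP = 45, V ≈ 6.13 × 45^0.632 ≈ 67.97 kt.
V₂: ΔP = 71, V ≈ 6.13 × 71^0.632 ≈ 90.67 kt.
ΔV over 36 h = 22.70 kt → 24 h equivalent = 22.70 × 24/36 ≈ 15.13 kt.
15 kt < 30 kt ⇒ not rapid intensification.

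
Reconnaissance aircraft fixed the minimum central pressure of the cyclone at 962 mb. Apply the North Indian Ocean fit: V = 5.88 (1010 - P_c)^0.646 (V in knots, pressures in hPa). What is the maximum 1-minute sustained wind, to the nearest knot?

72 kt

ΔP = 1010 − 962 = 48 mb.
48^0.646 ≈ 12.192.
V ≈ 5.88 × 12.192 ≈ 71.7 kt.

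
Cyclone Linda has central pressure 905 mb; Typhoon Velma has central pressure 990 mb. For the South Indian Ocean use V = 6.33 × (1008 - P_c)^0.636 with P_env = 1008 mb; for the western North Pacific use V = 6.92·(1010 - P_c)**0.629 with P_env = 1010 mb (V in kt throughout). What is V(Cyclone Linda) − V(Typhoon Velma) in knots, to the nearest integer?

Cyclone Linda: ΔP = 103; V ≈ 6.33 × 103^0.636 ≈ 120.66 kt.
Typhoon Velma: ΔP = 20; V ≈ 6.92 × 20^0.629 ≈ 45.55 kt.
Difference ≈ 120.66 − 45.55 = 75.11 → 75 kt.

75 kt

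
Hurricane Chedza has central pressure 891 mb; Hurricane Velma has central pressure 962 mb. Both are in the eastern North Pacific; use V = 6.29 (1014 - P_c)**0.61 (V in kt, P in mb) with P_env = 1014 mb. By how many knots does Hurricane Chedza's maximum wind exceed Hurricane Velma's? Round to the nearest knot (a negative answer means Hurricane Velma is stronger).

Hurricane Chedza: ΔP = 123; V ≈ 6.29 × 123^0.61 ≈ 118.44 kt.
Hurricane Velma: ΔP = 52; V ≈ 6.29 × 52^0.61 ≈ 70.05 kt.
Difference ≈ 118.44 − 70.05 = 48.39 → 48 kt.

48 kt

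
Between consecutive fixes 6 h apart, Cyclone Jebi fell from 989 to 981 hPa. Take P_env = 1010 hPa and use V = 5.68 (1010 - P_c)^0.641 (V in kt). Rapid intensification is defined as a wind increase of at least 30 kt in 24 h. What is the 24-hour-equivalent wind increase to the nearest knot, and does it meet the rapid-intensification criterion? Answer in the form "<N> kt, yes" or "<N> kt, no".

37 kt, yes

V₁: ΔP = 21, V ≈ 5.68 × 21^0.641 ≈ 39.98 kt.
V₂: ΔP = 29, V ≈ 5.68 × 29^0.641 ≈ 49.18 kt.
ΔV over 6 h = 9.20 kt → 24 h equivalent = 9.20 × 24/6 ≈ 36.80 kt.
37 kt ≥ 30 kt ⇒ rapid intensification.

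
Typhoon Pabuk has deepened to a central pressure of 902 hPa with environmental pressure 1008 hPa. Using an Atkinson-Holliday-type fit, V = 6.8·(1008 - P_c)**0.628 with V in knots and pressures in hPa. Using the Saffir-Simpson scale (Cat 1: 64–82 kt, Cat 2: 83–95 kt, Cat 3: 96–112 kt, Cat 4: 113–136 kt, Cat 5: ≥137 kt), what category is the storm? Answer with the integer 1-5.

4

ΔP = 1008 − 902 = 106 hPa.
V ≈ 6.8 × 106^0.628 = 6.8 × 18.70 ≈ 127 kt.
127 kt falls in the Category 4 band.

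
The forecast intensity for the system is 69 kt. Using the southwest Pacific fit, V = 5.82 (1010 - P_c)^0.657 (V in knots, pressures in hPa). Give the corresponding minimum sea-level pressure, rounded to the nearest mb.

967 mb

ΔP = (V / 5.82)^(1/0.657) = (69/5.82)^1.522.
69/5.82 = 11.856; 11.856^1.522 ≈ 43.11 mb.
P_c = 1010 − 43.11 = 966.89 ≈ 967 mb.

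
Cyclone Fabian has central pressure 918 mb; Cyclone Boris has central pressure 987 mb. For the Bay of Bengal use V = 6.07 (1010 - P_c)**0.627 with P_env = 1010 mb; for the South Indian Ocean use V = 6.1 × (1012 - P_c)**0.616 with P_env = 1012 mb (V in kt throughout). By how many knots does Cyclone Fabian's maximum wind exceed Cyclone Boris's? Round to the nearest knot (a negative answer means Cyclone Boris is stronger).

Cyclone Fabian: ΔP = 92; V ≈ 6.07 × 92^0.627 ≈ 103.39 kt.
Cyclone Boris: ΔP = 25; V ≈ 6.1 × 25^0.616 ≈ 44.31 kt.
Difference ≈ 103.39 − 44.31 = 59.08 → 59 kt.

59 kt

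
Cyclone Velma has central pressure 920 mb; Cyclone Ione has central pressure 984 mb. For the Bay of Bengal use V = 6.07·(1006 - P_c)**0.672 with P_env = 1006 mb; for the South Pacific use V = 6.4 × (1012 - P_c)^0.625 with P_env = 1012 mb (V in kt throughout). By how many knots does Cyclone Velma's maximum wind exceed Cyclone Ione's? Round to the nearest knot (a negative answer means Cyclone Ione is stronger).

Cyclone Velma: ΔP = 86; V ≈ 6.07 × 86^0.672 ≈ 121.11 kt.
Cyclone Ione: ΔP = 28; V ≈ 6.4 × 28^0.625 ≈ 51.36 kt.
Difference ≈ 121.11 − 51.36 = 69.75 → 70 kt.

70 kt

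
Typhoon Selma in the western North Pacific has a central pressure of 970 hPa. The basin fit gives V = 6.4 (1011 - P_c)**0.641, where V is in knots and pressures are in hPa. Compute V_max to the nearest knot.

69 kt

ΔP = 1011 − 970 = 41 hPa.
41^0.641 ≈ 10.809.
V ≈ 6.4 × 10.809 ≈ 69.2 kt.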